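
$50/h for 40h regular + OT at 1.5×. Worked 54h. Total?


Regular: 40h × $50 = $2000.00
Overtime: 54 - 40 = 14h
OT pay: 14h × $50 × 1.5 = $1050.00
Total = $2000.00 + $1050.00 = $3050.00

$3050.00


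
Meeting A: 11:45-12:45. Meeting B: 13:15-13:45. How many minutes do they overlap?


Meeting A: 705-765 (in minutes from midnight)
Meeting B: 795-825
Overlap start = max(705, 795) = 795
Overlap end = min(765, 825) = 765
Overlap = max(0, 765 - 795) = 0 min

0 minutes


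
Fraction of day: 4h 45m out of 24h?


Total minutes: 4×60 + 45 = 285
Day = 24×60 = 1440 minutes
Fraction = 285/1440 ≈ 0.1979
As a percentage: 285/1440 × 100 ≈ 19.79%

0.1979 (19.79%)


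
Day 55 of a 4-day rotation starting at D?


Shifts: A, B, C, D
Start: D (index 3)
Day 55: (3 + 55 - 1) mod 4
= 57 mod 4
= 1
Index 1 → shift B

Shift B


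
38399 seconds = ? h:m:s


Hours: 38399 ÷ 3600 = 10 remainder 2399
Minutes: 2399 ÷ 60 = 39 remainder 59
Seconds: 59

10h 39m 59s


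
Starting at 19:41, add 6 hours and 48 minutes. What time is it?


Start: 1181 minutes from midnight
Add: 408 minutes
Total: 1589 minutes
Hours: 1589 ÷ 60 = 26 remainder 29
26 ≥ 24 → 26 - 24 = 2 (next day)

02:29 (next day)


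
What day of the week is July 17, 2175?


Zeller's congruence:
q=17, m=7, k=75, j=21
h = (17 + ⌊13×8/5⌋ + 75 + ⌊75/4⌋ + ⌊21/4⌋ - 2×21) mod 7
= (17 + 20 + 75 + 18 + 5 - 42) mod 7
= 93 mod 7 = 2
h=2 → Monday

Monday


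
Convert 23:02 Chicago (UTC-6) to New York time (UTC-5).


Time difference = UTC-5 - UTC-6 = +1 hours
New hour = (23 + 1) mod 24
= 24 mod 24 = 0
Minutes unchanged → 00:02; 24 ≥ 24 → next day

00:02 (next day)


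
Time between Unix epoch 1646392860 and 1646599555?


206695 seconds (57.4 hours / 2.39 days)

Difference = 1646599555 - 1646392860 = 206695 seconds
In hours: 206695 / 3600 ≈ 57.4
In days: 206695 / 86400 ≈ 2.39


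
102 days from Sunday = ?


Start: Sunday (index 6)
(6 + 102) mod 7
= 108 mod 7
= 3
Index 3 → Thursday

Thursday


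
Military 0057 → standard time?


12:57 AM

Hour: 0
0 → 12 AM (midnight)


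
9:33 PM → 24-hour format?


21:33

Input: 9:33 PM
PM: 9 + 12 = 21


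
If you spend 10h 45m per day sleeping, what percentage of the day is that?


Time: 645 minutes
Day: 1440 minutes
Percentage = (645/1440) × 100 ≈ 44.8%

44.8%


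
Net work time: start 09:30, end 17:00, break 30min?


7h 0m (420 minutes)

Total time = (17×60+0) - (9×60+30)
= 1020 - 570 = 450 min
Minus break: 450 - 30 = 420 min
= 7h 0m


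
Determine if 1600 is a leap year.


Rules: divisible by 4 AND (not by 100 OR by 400)
1600 ÷ 4 = 400 exactly → divisible by 4
1600 ÷ 100 = 16 exactly → divisible by 100
1600 ÷ 400 = 4 exactly → divisible by 400
Divisible by 400 → leap year

Yes


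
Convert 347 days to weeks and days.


Weeks: 347 ÷ 7 = 49 remainder 4

49 weeks 4 days


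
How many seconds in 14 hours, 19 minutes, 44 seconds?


51584 seconds

Hours: 14 × 3600 = 50400
Minutes: 19 × 60 = 1140
Seconds: 44
Total = 50400 + 1140 + 44 = 51584


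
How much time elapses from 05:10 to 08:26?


End time in minutes: 8×60 + 26 = 506
Start time in minutes: 5×60 + 10 = 310
Difference = 506 - 310 = 196 minutes
= 3 hours 16 minutes

3h 16m


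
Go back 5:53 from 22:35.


Start: 1355 minutes from midnight
Subtract: 353 minutes
Remaining: 1355 - 353 = 1002
Hours: 16, Minutes: 42

16:42


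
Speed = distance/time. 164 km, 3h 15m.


50.5 km/h

Distance: 164 km
Time: 3h 15m = 195 min = 195/60 = 13/4 hours
Speed = 164 ÷ (13/4) = 164 × 4 / 13 = 656/13 ≈ 50.5 km/h


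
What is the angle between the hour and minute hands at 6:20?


Hour hand = 6×30 + 20×0.5 = 190.0°
Minute hand = 20×6 = 120°
Difference = |190.0 - 120| = 70.0°

70.0°


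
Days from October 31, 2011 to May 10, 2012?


192 days

From October 31, 2011 to May 10, 2012
Rest of October 2011: 31 - 31 = 0
Full months: November 30, December 31, January 31, February 2012 29, March 31, April 30
Days into May 2012: 10
Total = 0 + 30 + 31 + 31 + 29 + 31 + 30 + 10 = 192 days


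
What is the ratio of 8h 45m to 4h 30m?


35:18 (1.94)

Duration 1: 525 minutes
Duration 2: 270 minutes
Ratio = 525:270
GCD = 15
Simplified = 35:18
As a decimal: 35/18 ≈ 1.94


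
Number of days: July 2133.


31 days

Month: July (month 7)
July has 31 days


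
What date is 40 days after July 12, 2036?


Start: July 12, 2036
Add 40 days
July 12 → August 1: 31 - 12 + 1 = 20 days (40 - 20 = 20 left)
August 1 + 20 = August 21, 2036

August 21, 2036


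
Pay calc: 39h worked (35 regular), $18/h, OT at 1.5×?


$738.00

Regular: 35h × $18 = $630.00
Overtime: 39 - 35 = 4h
OT pay: 4h × $18 × 1.5 = $108.00
Total = $630.00 + $108.00 = $738.00


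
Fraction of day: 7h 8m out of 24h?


Total minutes: 7×60 + 8 = 428
Day = 24×60 = 1440 minutes
Fraction = 428/1440 ≈ 0.2972
As a percentage: 428/1440 × 100 ≈ 29.72%

0.2972 (29.72%)


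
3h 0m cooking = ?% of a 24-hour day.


12.5%

Time: 180 minutes
Day: 1440 minutes
Percentage = (180/1440) × 100 = 12.5%


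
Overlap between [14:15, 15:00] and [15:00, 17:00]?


0 minutes

Meeting A: 855-900 (in minutes from midnight)
Meeting B: 900-1020
Overlap start = max(855, 900) = 900
Overlap end = min(900, 1020) = 900
Overlap = max(0, 900 - 900) = 0 min


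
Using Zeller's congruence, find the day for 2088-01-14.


Zeller's congruence:
q=14, m=13, k=87, j=20
h = (14 + ⌊13×14/5⌋ + 87 + ⌊87/4⌋ + ⌊20/4⌋ - 2×20) mod 7
= (14 + 36 + 87 + 21 + 5 - 40) mod 7
= 123 mod 7 = 4
h=4 → Wednesday

Wednesday


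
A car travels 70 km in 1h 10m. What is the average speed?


60.0 km/h

Distance: 70 km
Time: 1h 10m = 70 min = 70/60 = 7/6 hours
Speed = 70 ÷ (7/6) = 70 × 6 / 7 = 420/7 = 60.0 km/h


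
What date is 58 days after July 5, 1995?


September 1, 1995

Start: July 5, 1995
Add 58 days
July 5 → August 1: 31 - 5 + 1 = 27 days (58 - 27 = 31 left)
August 1 → September 1: 31 - 1 + 1 = 31 days (31 - 31 = 0 left)
Land exactly on September 1, 1995


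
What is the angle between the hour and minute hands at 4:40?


100.0°

Hour hand = 4×30 + 40×0.5 = 140.0°
Minute hand = 40×6 = 240°
Difference = |140.0 - 240| = 100.0°


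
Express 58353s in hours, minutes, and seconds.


16h 12m 33s

Hours: 58353 ÷ 3600 = 16 remainder 753
Minutes: 753 ÷ 60 = 12 remainder 33
Seconds: 33


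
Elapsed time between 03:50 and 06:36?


End time in minutes: 6×60 + 36 = 396
Start time in minutes: 3×60 + 50 = 230
Difference = 396 - 230 = 166 minutes
= 2 hours 46 minutes

2h 46m


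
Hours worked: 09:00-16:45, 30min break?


Total time = (16×60+45) - (9×60+0)
= 1005 - 540 = 465 min
Minus break: 465 - 30 = 435 min
= 7h 15m

7h 15m (435 minutes)


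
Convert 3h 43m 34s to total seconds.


13414 seconds

Hours: 3 × 3600 = 10800
Minutes: 43 × 60 = 2580
Seconds: 34
Total = 10800 + 2580 + 34 = 13414


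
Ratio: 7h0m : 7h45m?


Duration 1: 420 minutes
Duration 2: 465 minutes
Ratio = 420:465
GCD = 15
Simplified = 28:31
As a decimal: 28/31 ≈ 0.90

28:31 (0.90)


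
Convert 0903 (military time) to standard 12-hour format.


9:03 AM

Hour: 9
9 < 12 → AM


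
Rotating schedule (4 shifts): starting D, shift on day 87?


Shifts: A, B, C, D
Start: D (index 3)
Day 87: (3 + 87 - 1) mod 4
= 89 mod 4
= 1
Index 1 → shift B

Shift B


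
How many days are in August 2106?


31 days

Month: August (month 8)
August has 31 days


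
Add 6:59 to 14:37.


21:36

Start: 877 minutes from midnight
Add: 419 minutes
Total: 1296 minutes
Hours: 1296 ÷ 60 = 21 remainder 36


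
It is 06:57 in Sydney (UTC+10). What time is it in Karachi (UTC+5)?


01:57

Time difference = UTC+5 - UTC+10 = -5 hours
New hour = (6 -5) mod 24
= 1 mod 24 = 1
Minutes unchanged → 01:57


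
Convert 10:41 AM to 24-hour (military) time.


Input: 10:41 AM
AM hour stays: 10

10:41


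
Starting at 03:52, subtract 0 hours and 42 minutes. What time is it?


03:10

Start: 232 minutes from midnight
Subtract: 42 minutes
Remaining: 232 - 42 = 190
Hours: 3, Minutes: 10


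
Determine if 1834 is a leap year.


No

Rules: divisible by 4 AND (not by 100 OR by 400)
1834 ÷ 4 = 458 remainder 2 → not divisible by 4
Not divisible by 4 → not a leap year


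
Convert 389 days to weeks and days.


Weeks: 389 ÷ 7 = 55 remainder 4

55 weeks 4 days


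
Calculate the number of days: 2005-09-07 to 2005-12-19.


103 days

From September 7, 2005 to December 19, 2005
Rest of September 2005: 30 - 7 = 23
Full months: October 31, November 30
Days into December 2005: 19
Total = 23 + 31 + 30 + 19 = 103 days


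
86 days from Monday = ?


Wednesday

Start: Monday (index 0)
(0 + 86) mod 7
= 86 mod 7
= 2
Index 2 → Wednesday


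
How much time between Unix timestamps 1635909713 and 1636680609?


770896 seconds (214.1 hours / 8.92 days)

Difference = 1636680609 - 1635909713 = 770896 seconds
In hours: 770896 / 3600 ≈ 214.1
In days: 770896 / 86400 ≈ 8.92


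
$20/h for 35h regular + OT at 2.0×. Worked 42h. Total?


$980.00

Regular: 35h × $20 = $700.00
Overtime: 42 - 35 = 7h
OT pay: 7h × $20 × 2.0 = $280.00
Total = $700.00 + $280.00 = $980.00


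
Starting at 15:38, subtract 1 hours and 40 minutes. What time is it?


13:58

Start: 938 minutes from midnight
Subtract: 100 minutes
Remaining: 938 - 100 = 838
Hours: 13, Minutes: 58


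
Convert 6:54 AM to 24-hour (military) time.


Input: 6:54 AM
AM hour stays: 6

06:54


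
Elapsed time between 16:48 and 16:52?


End time in minutes: 16×60 + 52 = 1012
Start time in minutes: 16×60 + 48 = 1008
Difference = 1012 - 1008 = 4 minutes
= 0 hours 4 minutes

0h 4m


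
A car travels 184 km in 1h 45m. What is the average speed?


105.1 km/h

Distance: 184 km
Time: 1h 45m = 105 min = 105/60 = 7/4 hours
Speed = 184 ÷ (7/4) = 184 × 4 / 7 = 736/7 ≈ 105.1 km/h


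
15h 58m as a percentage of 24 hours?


Total minutes: 15×60 + 58 = 958
Day = 24×60 = 1440 minutes
Fraction = 958/1440 ≈ 0.6653
As a percentage: 958/1440 × 100 ≈ 66.53%

0.6653 (66.53%)


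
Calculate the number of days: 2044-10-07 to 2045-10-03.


From October 7, 2044 to October 3, 2045
Rest of October 2044: 31 - 7 = 24
Full months: November 30, December 31, January 31, February 2045 28, March 31, April 30, May 31, June 30, July 31, August 31, September 30
Days into October 2045: 3
Total = 24 + 30 + 31 + 31 + 28 + 31 + 30 + 31 + 30 + 31 + 31 + 30 + 3 = 361 days

361 days


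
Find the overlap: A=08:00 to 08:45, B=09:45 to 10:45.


0 minutes

Meeting A: 480-525 (in minutes from midnight)
Meeting B: 585-645
Overlap start = max(480, 585) = 585
Overlap end = min(525, 645) = 525
Overlap = max(0, 525 - 585) = 0 min


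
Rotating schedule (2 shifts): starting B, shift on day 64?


Shift A

Shifts: A, B
Start: B (index 1)
Day 64: (1 + 64 - 1) mod 2
= 64 mod 2
= 0
Index 0 → shift A


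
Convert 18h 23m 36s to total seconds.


66216 seconds

Hours: 18 × 3600 = 64800
Minutes: 23 × 60 = 1380
Seconds: 36
Total = 64800 + 1380 + 36 = 66216


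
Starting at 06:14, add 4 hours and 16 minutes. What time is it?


Start: 374 minutes from midnight
Add: 256 minutes
Total: 630 minutes
Hours: 630 ÷ 60 = 10 remainder 30

10:30


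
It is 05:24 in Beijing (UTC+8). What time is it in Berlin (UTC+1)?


Time difference = UTC+1 - UTC+8 = -7 hours
New hour = (5 -7) mod 24
= -2 mod 24 = 22
Minutes unchanged → 22:24; -2 < 0 → previous day

22:24 (previous day)


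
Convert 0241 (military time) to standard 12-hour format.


Hour: 2
2 < 12 → AM

2:41 AM


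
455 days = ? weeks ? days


65 weeks 0 days

Weeks: 455 ÷ 7 = 65 remainder 0


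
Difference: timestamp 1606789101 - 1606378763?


410338 seconds (114.0 hours / 4.75 days)

Difference = 1606789101 - 1606378763 = 410338 seconds
In hours: 410338 / 3600 ≈ 114.0
In days: 410338 / 86400 ≈ 4.75


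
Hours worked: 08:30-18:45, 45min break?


9h 30m (570 minutes)

Total time = (18×60+45) - (8×60+30)
= 1125 - 510 = 615 min
Minus break: 615 - 45 = 570 min
= 9h 30m


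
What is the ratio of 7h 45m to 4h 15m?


31:17 (1.82)

Duration 1: 465 minutes
Duration 2: 255 minutes
Ratio = 465:255
GCD = 15
Simplified = 31:17
As a decimal: 31/17 ≈ 1.82


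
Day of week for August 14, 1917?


Tuesday

Zeller's congruence:
q=14, m=8, k=17, j=19
h = (14 + ⌊13×9/5⌋ + 17 + ⌊17/4⌋ + ⌊19/4⌋ - 2×19) mod 7
= (14 + 23 + 17 + 4 + 4 - 38) mod 7
= 24 mod 7 = 3
h=3 → Tuesday


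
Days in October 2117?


31 days

Month: October (month 10)
October has 31 days


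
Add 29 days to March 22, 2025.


April 20, 2025

Start: March 22, 2025
Add 29 days
March 22 → April 1: 31 - 22 + 1 = 10 days (29 - 10 = 19 left)
April 1 + 19 = April 20, 2025


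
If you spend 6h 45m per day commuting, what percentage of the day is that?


28.1%

Time: 405 minutes
Day: 1440 minutes
Percentage = (405/1440) × 100 ≈ 28.1%


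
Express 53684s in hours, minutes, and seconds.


Hours: 53684 ÷ 3600 = 14 remainder 3284
Minutes: 3284 ÷ 60 = 54 remainder 44
Seconds: 44

14h 54m 44s


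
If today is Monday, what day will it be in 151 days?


Start: Monday (index 0)
(0 + 151) mod 7
= 151 mod 7
= 4
Index 4 → Friday

Friday


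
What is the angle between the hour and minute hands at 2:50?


145.0°

Hour hand = 2×30 + 50×0.5 = 85.0°
Minute hand = 50×6 = 300°
Difference = |85.0 - 300| = 215.0°
Since > 180°: 360 - 215.0 = 145.0°


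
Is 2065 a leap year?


No

Rules: divisible by 4 AND (not by 100 OR by 400)
2065 ÷ 4 = 516 remainder 1 → not divisible by 4
Not divisible by 4 → not a leap year


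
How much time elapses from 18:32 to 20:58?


End time in minutes: 20×60 + 58 = 1258
Start time in minutes: 18×60 + 32 = 1112
Difference = 1258 - 1112 = 146 minutes
= 2 hours 26 minutes

2h 26m


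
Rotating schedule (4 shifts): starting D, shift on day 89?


Shifts: A, B, C, D
Start: D (index 3)
Day 89: (3 + 89 - 1) mod 4
= 91 mod 4
= 3
Index 3 → shift D

Shift D


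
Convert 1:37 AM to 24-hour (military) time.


Input: 1:37 AM
AM hour stays: 1

01:37


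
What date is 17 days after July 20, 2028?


August 6, 2028

Start: July 20, 2028
Add 17 days
July 20 → August 1: 31 - 20 + 1 = 12 days (17 - 12 = 5 left)
August 1 + 5 = August 6, 2028


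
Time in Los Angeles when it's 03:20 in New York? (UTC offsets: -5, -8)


Time difference = UTC-8 - UTC-5 = -3 hours
New hour = (3 -3) mod 24
= 0 mod 24 = 0
Minutes unchanged → 00:20

00:20


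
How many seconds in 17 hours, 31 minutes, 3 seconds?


Hours: 17 × 3600 = 61200
Minutes: 31 × 60 = 1860
Seconds: 3
Total = 61200 + 1860 + 3 = 63063

63063 seconds


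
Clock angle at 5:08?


Hour hand = 5×30 + 8×0.5 = 154.0°
Minute hand = 8×6 = 48°
Difference = |154.0 - 48| = 106.0°

106.0°


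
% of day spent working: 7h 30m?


31.3%

Time: 450 minutes
Day: 1440 minutes
Percentage = (450/1440) × 100 ≈ 31.3%


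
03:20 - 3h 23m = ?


Start: 200 minutes from midnight
Subtract: 203 minutes
Remaining: 200 - 203 = -3
Negative → add 24×60 = 1437
Hours: 23, Minutes: 57

23:57


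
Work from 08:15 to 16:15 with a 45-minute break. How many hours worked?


Total time = (16×60+15) - (8×60+15)
= 975 - 495 = 480 min
Minus break: 480 - 45 = 435 min
= 7h 15m

7h 15m (435 minutes)


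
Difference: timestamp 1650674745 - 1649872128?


802617 seconds (222.9 hours / 9.29 days)

Difference = 1650674745 - 1649872128 = 802617 seconds
In hours: 802617 / 3600 ≈ 222.9
In days: 802617 / 86400 ≈ 9.29


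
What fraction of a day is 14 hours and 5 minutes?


Total minutes: 14×60 + 5 = 845
Day = 24×60 = 1440 minutes
Fraction = 845/1440 ≈ 0.5868
As a percentage: 845/1440 × 100 ≈ 58.68%

0.5868 (58.68%)


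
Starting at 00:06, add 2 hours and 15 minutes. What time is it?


02:21

Start: 6 minutes from midnight
Add: 135 minutes
Total: 141 minutes
Hours: 141 ÷ 60 = 2 remainder 21


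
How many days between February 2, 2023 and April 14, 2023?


From February 2, 2023 to April 14, 2023
Rest of February 2023: 28 - 2 = 26
Full months: March 31
Days into April 2023: 14
Total = 26 + 31 + 14 = 71 days

71 days


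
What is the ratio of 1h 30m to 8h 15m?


Duration 1: 90 minutes
Duration 2: 495 minutes
Ratio = 90:495
GCD = 45
Simplified = 2:11
As a decimal: 2/11 ≈ 0.18

2:11 (0.18)


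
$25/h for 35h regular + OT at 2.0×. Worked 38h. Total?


$1025.00

Regular: 35h × $25 = $875.00
Overtime: 38 - 35 = 3h
OT pay: 3h × $25 × 2.0 = $150.00
Total = $875.00 + $150.00 = $1025.00


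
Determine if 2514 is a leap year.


No

Rules: divisible by 4 AND (not by 100 OR by 400)
2514 ÷ 4 = 628 remainder 2 → not divisible by 4
Not divisible by 4 → not a leap year


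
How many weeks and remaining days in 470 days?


Weeks: 470 ÷ 7 = 67 remainder 1

67 weeks 1 days


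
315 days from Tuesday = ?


Tuesday

Start: Tuesday (index 1)
(1 + 315) mod 7
= 316 mod 7
= 1
Index 1 → Tuesday


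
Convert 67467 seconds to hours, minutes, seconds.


Hours: 67467 ÷ 3600 = 18 remainder 2667
Minutes: 2667 ÷ 60 = 44 remainder 27
Seconds: 27

18h 44m 27s


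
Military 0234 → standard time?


2:34 AM

Hour: 2
2 < 12 → AM


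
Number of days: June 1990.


Month: June (month 6)
June has 30 days

30 days


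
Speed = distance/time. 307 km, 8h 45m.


Distance: 307 km
Time: 8h 45m = 525 min = 525/60 = 35/4 hours
Speed = 307 ÷ (35/4) = 307 × 4 / 35 = 1228/35 ≈ 35.1 km/h

35.1 km/h


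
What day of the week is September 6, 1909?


Zeller's congruence:
q=6, m=9, k=9, j=19
h = (6 + ⌊13×10/5⌋ + 9 + ⌊9/4⌋ + ⌊19/4⌋ - 2×19) mod 7
= (6 + 26 + 9 + 2 + 4 - 38) mod 7
= 9 mod 7 = 2
h=2 → Monday

Monday


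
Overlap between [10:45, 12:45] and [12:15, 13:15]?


Meeting A: 645-765 (in minutes from midnight)
Meeting B: 735-795
Overlap start = max(645, 735) = 735
Overlap end = min(765, 795) = 765
Overlap = max(0, 765 - 735) = 30 min

30 minutes


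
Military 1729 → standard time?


5:29 PM

Hour: 17
17 - 12 = 5 → PM


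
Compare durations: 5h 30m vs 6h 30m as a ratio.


Duration 1: 330 minutes
Duration 2: 390 minutes
Ratio = 330:390
GCD = 30
Simplified = 11:13
As a decimal: 11/13 ≈ 0.85

11:13 (0.85)


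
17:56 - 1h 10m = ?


Start: 1076 minutes from midnight
Subtract: 70 minutes
Remaining: 1076 - 70 = 1006
Hours: 16, Minutes: 46

16:46


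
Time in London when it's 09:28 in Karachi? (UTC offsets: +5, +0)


04:28

Time difference = UTC+0 - UTC+5 = -5 hours
New hour = (9 -5) mod 24
= 4 mod 24 = 4
Minutes unchanged → 04:28


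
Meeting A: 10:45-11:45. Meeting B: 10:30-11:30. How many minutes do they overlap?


45 minutes

Meeting A: 645-705 (in minutes from midnight)
Meeting B: 630-690
Overlap start = max(645, 630) = 645
Overlap end = min(705, 690) = 690
Overlap = max(0, 690 - 645) = 45 min


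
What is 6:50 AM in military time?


06:50

Input: 6:50 AM
AM hour stays: 6


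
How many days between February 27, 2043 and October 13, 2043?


From February 27, 2043 to October 13, 2043
Rest of February 2043: 28 - 27 = 1
Full months: March 31, April 30, May 31, June 30, July 31, August 31, September 30
Days into October 2043: 13
Total = 1 + 31 + 30 + 31 + 30 + 31 + 31 + 30 + 13 = 228 days

228 days


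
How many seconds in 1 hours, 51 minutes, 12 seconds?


6672 seconds

Hours: 1 × 3600 = 3600
Minutes: 51 × 60 = 3060
Seconds: 12
Total = 3600 + 3060 + 12 = 6672


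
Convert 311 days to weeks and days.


44 weeks 3 days

Weeks: 311 ÷ 7 = 44 remainder 3


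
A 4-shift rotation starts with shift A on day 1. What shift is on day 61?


Shift A

Shifts: A, B, C, D
Start: A (index 0)
Day 61: (0 + 61 - 1) mod 4
= 60 mod 4
= 0
Index 0 → shift A


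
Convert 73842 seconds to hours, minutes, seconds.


Hours: 73842 ÷ 3600 = 20 remainder 1842
Minutes: 1842 ÷ 60 = 30 remainder 42
Seconds: 42

20h 30m 42s


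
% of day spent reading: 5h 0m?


Time: 300 minutes
Day: 1440 minutes
Percentage = (300/1440) × 100 ≈ 20.8%

20.8%


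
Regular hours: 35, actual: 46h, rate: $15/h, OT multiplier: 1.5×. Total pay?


Regular: 35h × $15 = $525.00
Overtime: 46 - 35 = 11h
OT pay: 11h × $15 × 1.5 = $247.50
Total = $525.00 + $247.50 = $772.50

$772.50


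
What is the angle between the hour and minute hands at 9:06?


Hour hand = 9×30 + 6×0.5 = 273.0°
Minute hand = 6×6 = 36°
Difference = |273.0 - 36| = 237.0°
Since > 180°: 360 - 237.0 = 123.0°

123.0°


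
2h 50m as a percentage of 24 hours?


0.1181 (11.81%)

Total minutes: 2×60 + 50 = 170
Day = 24×60 = 1440 minutes
Fraction = 170/1440 ≈ 0.1181
As a percentage: 170/1440 × 100 ≈ 11.81%


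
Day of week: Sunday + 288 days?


Monday

Start: Sunday (index 6)
(6 + 288) mod 7
= 294 mod 7
= 0
Index 0 → Monday


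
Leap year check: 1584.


Rules: divisible by 4 AND (not by 100 OR by 400)
1584 ÷ 4 = 396 exactly → divisible by 4
1584 ÷ 100 = 15 remainder 84 → not divisible by 100
Divisible by 4 but not by 100 → leap year

Yes


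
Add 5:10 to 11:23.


Start: 683 minutes from midnight
Add: 310 minutes
Total: 993 minutes
Hours: 993 ÷ 60 = 16 remainder 33

16:33


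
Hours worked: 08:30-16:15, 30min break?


7h 15m (435 minutes)

Total time = (16×60+15) - (8×60+30)
= 975 - 510 = 465 min
Minus break: 465 - 30 = 435 min
= 7h 15m


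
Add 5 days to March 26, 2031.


Start: March 26, 2031
Add 5 days
March 26 + 5 = March 31, 2031

March 31, 2031


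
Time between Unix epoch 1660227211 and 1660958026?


730815 seconds (203.0 hours / 8.46 days)

Difference = 1660958026 - 1660227211 = 730815 seconds
In hours: 730815 / 3600 ≈ 203.0
In days: 730815 / 86400 ≈ 8.46


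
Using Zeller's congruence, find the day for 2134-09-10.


Friday

Zeller's congruence:
q=10, m=9, k=34, j=21
h = (10 + ⌊13×10/5⌋ + 34 + ⌊34/4⌋ + ⌊21/4⌋ - 2×21) mod 7
= (10 + 26 + 34 + 8 + 5 - 42) mod 7
= 41 mod 7 = 6
h=6 → Friday


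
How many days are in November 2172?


Month: November (month 11)
November has 30 days

30 days


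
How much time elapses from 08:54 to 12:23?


3h 29m

End time in minutes: 12×60 + 23 = 743
Start time in minutes: 8×60 + 54 = 534
Difference = 743 - 534 = 209 minutes
= 3 hours 29 minutes


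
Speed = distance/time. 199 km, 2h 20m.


Distance: 199 km
Time: 2h 20m = 140 min = 140/60 = 7/3 hours
Speed = 199 ÷ (7/3) = 199 × 3 / 7 = 597/7 ≈ 85.3 km/h

85.3 km/h


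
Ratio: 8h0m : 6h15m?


32:25 (1.28)

Duration 1: 480 minutes
Duration 2: 375 minutes
Ratio = 480:375
GCD = 15
Simplified = 32:25
As a decimal: 32/25 = 1.28


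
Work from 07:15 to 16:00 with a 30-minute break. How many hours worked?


8h 15m (495 minutes)

Total time = (16×60+0) - (7×60+15)
= 960 - 435 = 525 min
Minus break: 525 - 30 = 495 min
= 8h 15m


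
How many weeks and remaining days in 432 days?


Weeks: 432 ÷ 7 = 61 remainder 5

61 weeks 5 days


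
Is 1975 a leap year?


No

Rules: divisible by 4 AND (not by 100 OR by 400)
1975 ÷ 4 = 493 remainder 3 → not divisible by 4
Not divisible by 4 → not a leap year


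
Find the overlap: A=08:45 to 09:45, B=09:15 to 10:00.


30 minutes

Meeting A: 525-585 (in minutes from midnight)
Meeting B: 555-600
Overlap start = max(525, 555) = 555
Overlap end = min(585, 600) = 585
Overlap = max(0, 585 - 555) = 30 min


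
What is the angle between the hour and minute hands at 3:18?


Hour hand = 3×30 + 18×0.5 = 99.0°
Minute hand = 18×6 = 108°
Difference = |99.0 - 108| = 9.0°

9.0°


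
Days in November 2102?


30 days

Month: November (month 11)
November has 30 days


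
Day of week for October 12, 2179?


Zeller's congruence:
q=12, m=10, k=79, j=21
h = (12 + ⌊13×11/5⌋ + 79 + ⌊79/4⌋ + ⌊21/4⌋ - 2×21) mod 7
= (12 + 28 + 79 + 19 + 5 - 42) mod 7
= 101 mod 7 = 3
h=3 → Tuesday

Tuesday


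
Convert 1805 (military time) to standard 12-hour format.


Hour: 18
18 - 12 = 6 → PM

6:05 PM


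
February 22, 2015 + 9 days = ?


Start: February 22, 2015
Add 9 days
February 22 → March 1: 28 - 22 + 1 = 7 days (9 - 7 = 2 left)
March 1 + 2 = March 3, 2015

March 3, 2015


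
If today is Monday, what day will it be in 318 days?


Start: Monday (index 0)
(0 + 318) mod 7
= 318 mod 7
= 3
Index 3 → Thursday

Thursday


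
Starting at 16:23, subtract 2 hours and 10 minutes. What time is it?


14:13

Start: 983 minutes from midnight
Subtract: 130 minutes
Remaining: 983 - 130 = 853
Hours: 14, Minutes: 13


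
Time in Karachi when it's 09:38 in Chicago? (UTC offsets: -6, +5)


Time difference = UTC+5 - UTC-6 = +11 hours
New hour = (9 + 11) mod 24
= 20 mod 24 = 20
Minutes unchanged → 20:38

20:38


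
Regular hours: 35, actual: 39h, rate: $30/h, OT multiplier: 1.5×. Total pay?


Regular: 35h × $30 = $1050.00
Overtime: 39 - 35 = 4h
OT pay: 4h × $30 × 1.5 = $180.00
Total = $1050.00 + $180.00 = $1230.00

$1230.00


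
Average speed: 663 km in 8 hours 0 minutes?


82.9 km/h

Distance: 663 km
Time: 8 hours
Speed = 663 / 8 ≈ 82.9 km/h


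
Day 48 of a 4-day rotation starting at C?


Shifts: A, B, C, D
Start: C (index 2)
Day 48: (2 + 48 - 1) mod 4
= 49 mod 4
= 1
Index 1 → shift B

Shift B


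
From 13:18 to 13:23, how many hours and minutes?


0h 5m

End time in minutes: 13×60 + 23 = 803
Start time in minutes: 13×60 + 18 = 798
Difference = 803 - 798 = 5 minutes
= 0 hours 5 minutes


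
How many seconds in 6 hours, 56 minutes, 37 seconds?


24997 seconds

Hours: 6 × 3600 = 21600
Minutes: 56 × 60 = 3360
Seconds: 37
Total = 21600 + 3360 + 37 = 24997


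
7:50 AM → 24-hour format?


07:50

Input: 7:50 AM
AM hour stays: 7


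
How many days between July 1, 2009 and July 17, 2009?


16 days

From July 1, 2009 to July 17, 2009
Same month: 17 - 1 = 16 days


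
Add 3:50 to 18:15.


22:05

Start: 1095 minutes from midnight
Add: 230 minutes
Total: 1325 minutes
Hours: 1325 ÷ 60 = 22 remainder 5


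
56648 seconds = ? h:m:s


Hours: 56648 ÷ 3600 = 15 remainder 2648
Minutes: 2648 ÷ 60 = 44 remainder 8
Seconds: 8

15h 44m 8s


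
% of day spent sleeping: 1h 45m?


7.3%

Time: 105 minutes
Day: 1440 minutes
Percentage = (105/1440) × 100 ≈ 7.3%


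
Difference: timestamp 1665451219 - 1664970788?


Difference = 1665451219 - 1664970788 = 480431 seconds
In hours: 480431 / 3600 ≈ 133.5
In days: 480431 / 86400 ≈ 5.56

480431 seconds (133.5 hours / 5.56 days)


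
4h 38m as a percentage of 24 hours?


Total minutes: 4×60 + 38 = 278
Day = 24×60 = 1440 minutes
Fraction = 278/1440 ≈ 0.1931
As a percentage: 278/1440 × 100 ≈ 19.31%

0.1931 (19.31%)


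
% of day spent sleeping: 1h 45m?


7.3%

Time: 105 minutes
Day: 1440 minutes
Percentage = (105/1440) × 100 ≈ 7.3%


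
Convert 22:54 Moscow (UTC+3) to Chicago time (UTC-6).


13:54

Time difference = UTC-6 - UTC+3 = -9 hours
New hour = (22 -9) mod 24
= 13 mod 24 = 13
Minutes unchanged → 13:54


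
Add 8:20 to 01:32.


Start: 92 minutes from midnight
Add: 500 minutes
Total: 592 minutes
Hours: 592 ÷ 60 = 9 remainder 52

09:52


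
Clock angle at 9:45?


Hour hand = 9×30 + 45×0.5 = 292.5°
Minute hand = 45×6 = 270°
Difference = |292.5 - 270| = 22.5°

22.5°


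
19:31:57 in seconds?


70317 seconds

Hours: 19 × 3600 = 68400
Minutes: 31 × 60 = 1860
Seconds: 57
Total = 68400 + 1860 + 57 = 70317


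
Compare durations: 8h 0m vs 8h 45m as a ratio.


Duration 1: 480 minutes
Duration 2: 525 minutes
Ratio = 480:525
GCD = 15
Simplified = 32:35
As a decimal: 32/35 ≈ 0.91

32:35 (0.91)


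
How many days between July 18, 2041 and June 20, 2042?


From July 18, 2041 to June 20, 2042
Rest of July 2041: 31 - 18 = 13
Full months: August 31, September 30, October 31, November 30, December 31, January 31, February 2042 28, March 31, April 30, May 31
Days into June 2042: 20
Total = 13 + 31 + 30 + 31 + 30 + 31 + 31 + 28 + 31 + 30 + 31 + 20 = 337 days

337 days


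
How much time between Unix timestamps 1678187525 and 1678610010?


Difference = 1678610010 - 1678187525 = 422485 seconds
In hours: 422485 / 3600 ≈ 117.4
In days: 422485 / 86400 ≈ 4.89

422485 seconds (117.4 hours / 4.89 days)


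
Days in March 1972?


31 days

Month: March (month 3)
March has 31 days


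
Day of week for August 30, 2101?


Tuesday

Zeller's congruence:
q=30, m=8, k=1, j=21
h = (30 + ⌊13×9/5⌋ + 1 + ⌊1/4⌋ + ⌊21/4⌋ - 2×21) mod 7
= (30 + 23 + 1 + 0 + 5 - 42) mod 7
= 17 mod 7 = 3
h=3 → Tuesday


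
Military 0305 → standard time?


3:05 AM

Hour: 3
3 < 12 → AM


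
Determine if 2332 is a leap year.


Yes

Rules: divisible by 4 AND (not by 100 OR by 400)
2332 ÷ 4 = 583 exactly → divisible by 4
2332 ÷ 100 = 23 remainder 32 → not divisible by 100
Divisible by 4 but not by 100 → leap year


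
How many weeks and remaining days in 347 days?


49 weeks 4 days

Weeks: 347 ÷ 7 = 49 remainder 4


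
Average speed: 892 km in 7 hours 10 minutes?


124.5 km/h

Distance: 892 km
Time: 7h 10m = 430 min = 430/60 = 43/6 hours
Speed = 892 ÷ (43/6) = 892 × 6 / 43 = 5352/43 ≈ 124.5 km/h


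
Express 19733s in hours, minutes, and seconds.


5h 28m 53s

Hours: 19733 ÷ 3600 = 5 remainder 1733
Minutes: 1733 ÷ 60 = 28 remainder 53
Seconds: 53


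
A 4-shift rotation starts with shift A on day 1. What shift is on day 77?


Shift A

Shifts: A, B, C, D
Start: A (index 0)
Day 77: (0 + 77 - 1) mod 4
= 76 mod 4
= 0
Index 0 → shift A


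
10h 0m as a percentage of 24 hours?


0.4167 (41.67%)

Total minutes: 10×60 + 0 = 600
Day = 24×60 = 1440 minutes
Fraction = 600/1440 ≈ 0.4167
As a percentage: 600/1440 × 100 ≈ 41.67%


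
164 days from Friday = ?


Start: Friday (index 4)
(4 + 164) mod 7
= 168 mod 7
= 0
Index 0 → Monday

Monday


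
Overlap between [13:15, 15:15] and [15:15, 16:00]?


0 minutes

Meeting A: 795-915 (in minutes from midnight)
Meeting B: 915-960
Overlap start = max(795, 915) = 915
Overlap end = min(915, 960) = 915
Overlap = max(0, 915 - 915) = 0 min


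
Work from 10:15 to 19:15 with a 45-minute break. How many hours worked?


8h 15m (495 minutes)

Total time = (19×60+15) - (10×60+15)
= 1155 - 615 = 540 min
Minus break: 540 - 45 = 495 min
= 8h 15m


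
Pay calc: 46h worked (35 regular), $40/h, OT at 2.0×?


$2280.00

Regular: 35h × $40 = $1400.00
Overtime: 46 - 35 = 11h
OT pay: 11h × $40 × 2.0 = $880.00
Total = $1400.00 + $880.00 = $2280.00


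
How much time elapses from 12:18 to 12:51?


0h 33m

End time in minutes: 12×60 + 51 = 771
Start time in minutes: 12×60 + 18 = 738
Difference = 771 - 738 = 33 minutes
= 0 hours 33 minutes


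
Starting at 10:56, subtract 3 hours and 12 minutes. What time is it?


07:44

Start: 656 minutes from midnight
Subtract: 192 minutes
Remaining: 656 - 192 = 464
Hours: 7, Minutes: 44


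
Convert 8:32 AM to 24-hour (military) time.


08:32

Input: 8:32 AM
AM hour stays: 8


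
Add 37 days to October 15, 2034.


November 21, 2034

Start: October 15, 2034
Add 37 days
October 15 → November 1: 31 - 15 + 1 = 17 days (37 - 17 = 20 left)
November 1 + 20 = November 21, 2034


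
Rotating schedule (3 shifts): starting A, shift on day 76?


Shift A

Shifts: A, B, C
Start: A (index 0)
Day 76: (0 + 76 - 1) mod 3
= 75 mod 3
= 0
Index 0 → shift A


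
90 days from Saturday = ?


Friday

Start: Saturday (index 5)
(5 + 90) mod 7
= 95 mod 7
= 4
Index 4 → Friday


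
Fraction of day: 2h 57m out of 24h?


Total minutes: 2×60 + 57 = 177
Day = 24×60 = 1440 minutes
Fraction = 177/1440 ≈ 0.1229
As a percentage: 177/1440 × 100 ≈ 12.29%

0.1229 (12.29%)


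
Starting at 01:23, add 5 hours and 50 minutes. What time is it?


07:13

Start: 83 minutes from midnight
Add: 350 minutes
Total: 433 minutes
Hours: 433 ÷ 60 = 7 remainder 13


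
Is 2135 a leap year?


Rules: divisible by 4 AND (not by 100 OR by 400)
2135 ÷ 4 = 533 remainder 3 → not divisible by 4
Not divisible by 4 → not a leap year

No


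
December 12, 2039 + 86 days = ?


March 7, 2040

Start: December 12, 2039
Add 86 days
December 12 → January 1: 31 - 12 + 1 = 20 days (86 - 20 = 66 left)
January 1 → February 1: 31 - 1 + 1 = 31 days (66 - 31 = 35 left)
February 1 → March 1: 29 - 1 + 1 = 29 days (35 - 29 = 6 left)
March 1 + 6 = March 7, 2040


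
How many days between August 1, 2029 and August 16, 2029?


From August 1, 2029 to August 16, 2029
Same month: 16 - 1 = 15 days

15 days


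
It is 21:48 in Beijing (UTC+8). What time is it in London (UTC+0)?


Time difference = UTC+0 - UTC+8 = -8 hours
New hour = (21 -8) mod 24
= 13 mod 24 = 13
Minutes unchanged → 13:48

13:48


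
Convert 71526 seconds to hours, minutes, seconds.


Hours: 71526 ÷ 3600 = 19 remainder 3126
Minutes: 3126 ÷ 60 = 52 remainder 6
Seconds: 6

19h 52m 6s


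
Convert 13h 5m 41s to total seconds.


47141 seconds

Hours: 13 × 3600 = 46800
Minutes: 5 × 60 = 300
Seconds: 41
Total = 46800 + 300 + 41 = 47141


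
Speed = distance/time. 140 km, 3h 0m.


46.7 km/h

Distance: 140 km
Time: 3 hours
Speed = 140 / 3 ≈ 46.7 km/h


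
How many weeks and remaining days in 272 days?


38 weeks 6 days

Weeks: 272 ÷ 7 = 38 remainder 6


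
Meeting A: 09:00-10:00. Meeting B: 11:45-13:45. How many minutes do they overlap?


Meeting A: 540-600 (in minutes from midnight)
Meeting B: 705-825
Overlap start = max(540, 705) = 705
Overlap end = min(600, 825) = 600
Overlap = max(0, 600 - 705) = 0 min

0 minutes


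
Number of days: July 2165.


31 days

Month: July (month 7)
July has 31 days


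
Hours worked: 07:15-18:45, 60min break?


Total time = (18×60+45) - (7×60+15)
= 1125 - 435 = 690 min
Minus break: 690 - 60 = 630 min
= 10h 30m

10h 30m (630 minutes)


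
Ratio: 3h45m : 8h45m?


3:7 (0.43)

Duration 1: 225 minutes
Duration 2: 525 minutes
Ratio = 225:525
GCD = 75
Simplified = 3:7
As a decimal: 3/7 ≈ 0.43


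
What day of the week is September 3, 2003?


Zeller's congruence:
q=3, m=9, k=3, j=20
h = (3 + ⌊13×10/5⌋ + 3 + ⌊3/4⌋ + ⌊20/4⌋ - 2×20) mod 7
= (3 + 26 + 3 + 0 + 5 - 40) mod 7
= -3 mod 7 = 4
h=4 → Wednesday

Wednesday


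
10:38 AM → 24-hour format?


Input: 10:38 AM
AM hour stays: 10

10:38


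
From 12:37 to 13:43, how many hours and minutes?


1h 6m

End time in minutes: 13×60 + 43 = 823
Start time in minutes: 12×60 + 37 = 757
Difference = 823 - 757 = 66 minutes
= 1 hours 6 minutes


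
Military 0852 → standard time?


8:52 AM

Hour: 8
8 < 12 → AM


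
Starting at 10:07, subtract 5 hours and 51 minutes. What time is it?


Start: 607 minutes from midnight
Subtract: 351 minutes
Remaining: 607 - 351 = 256
Hours: 4, Minutes: 16

04:16


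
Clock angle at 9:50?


5.0°

Hour hand = 9×30 + 50×0.5 = 295.0°
Minute hand = 50×6 = 300°
Difference = |295.0 - 300| = 5.0°


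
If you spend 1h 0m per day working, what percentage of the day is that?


Time: 60 minutes
Day: 1440 minutes
Percentage = (60/1440) × 100 ≈ 4.2%

4.2%


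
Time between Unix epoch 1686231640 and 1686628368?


Difference = 1686628368 - 1686231640 = 396728 seconds
In hours: 396728 / 3600 ≈ 110.2
In days: 396728 / 86400 ≈ 4.59

396728 seconds (110.2 hours / 4.59 days)


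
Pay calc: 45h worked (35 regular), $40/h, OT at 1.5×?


$2000.00

Regular: 35h × $40 = $1400.00
Overtime: 45 - 35 = 10h
OT pay: 10h × $40 × 1.5 = $600.00
Total = $1400.00 + $600.00 = $2000.00


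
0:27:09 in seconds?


Hours: 0 × 3600 = 0
Minutes: 27 × 60 = 1620
Seconds: 9
Total = 0 + 1620 + 9 = 1629

1629 seconds


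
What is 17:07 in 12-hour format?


5:07 PM

Hour: 17
17 - 12 = 5 → PM


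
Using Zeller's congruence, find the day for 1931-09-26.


Saturday

Zeller's congruence:
q=26, m=9, k=31, j=19
h = (26 + ⌊13×10/5⌋ + 31 + ⌊31/4⌋ + ⌊19/4⌋ - 2×19) mod 7
= (26 + 26 + 31 + 7 + 4 - 38) mod 7
= 56 mod 7 = 0
h=0 → Saturday


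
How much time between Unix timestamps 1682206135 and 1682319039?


Difference = 1682319039 - 1682206135 = 112904 seconds
In hours: 112904 / 3600 ≈ 31.4
In days: 112904 / 86400 ≈ 1.31

112904 seconds (31.4 hours / 1.31 days)


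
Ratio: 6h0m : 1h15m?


24:5 (4.80)

Duration 1: 360 minutes
Duration 2: 75 minutes
Ratio = 360:75
GCD = 15
Simplified = 24:5
As a decimal: 24/5 = 4.80


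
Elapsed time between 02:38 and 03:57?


End time in minutes: 3×60 + 57 = 237
Start time in minutes: 2×60 + 38 = 158
Difference = 237 - 158 = 79 minutes
= 1 hours 19 minutes

1h 19m


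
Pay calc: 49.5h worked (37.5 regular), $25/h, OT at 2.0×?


Regular: 37.5h × $25 = $937.50
Overtime: 49.5 - 37.5 = 12.0h
OT pay: 12.0h × $25 × 2.0 = $600.00
Total = $937.50 + $600.00 = $1537.50

$1537.50


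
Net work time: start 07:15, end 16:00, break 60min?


7h 45m (465 minutes)

Total time = (16×60+0) - (7×60+15)
= 960 - 435 = 525 min
Minus break: 525 - 60 = 465 min
= 7h 45m


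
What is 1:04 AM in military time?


Input: 1:04 AM
AM hour stays: 1

01:04


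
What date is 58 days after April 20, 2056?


June 17, 2056

Start: April 20, 2056
Add 58 days
April 20 → May 1: 30 - 20 + 1 = 11 days (58 - 11 = 47 left)
May 1 → June 1: 31 - 1 + 1 = 31 days (47 - 31 = 16 left)
June 1 + 16 = June 17, 2056


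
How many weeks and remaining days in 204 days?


Weeks: 204 ÷ 7 = 29 remainder 1

29 weeks 1 days


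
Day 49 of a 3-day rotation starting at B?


Shifts: A, B, C
Start: B (index 1)
Day 49: (1 + 49 - 1) mod 3
= 49 mod 3
= 1
Index 1 → shift B

Shift B


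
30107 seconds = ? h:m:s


Hours: 30107 ÷ 3600 = 8 remainder 1307
Minutes: 1307 ÷ 60 = 21 remainder 47
Seconds: 47

8h 21m 47s


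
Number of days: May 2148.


Month: May (month 5)
May has 31 days

31 days


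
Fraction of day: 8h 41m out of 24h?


0.3618 (36.18%)

Total minutes: 8×60 + 41 = 521
Day = 24×60 = 1440 minutes
Fraction = 521/1440 ≈ 0.3618
As a percentage: 521/1440 × 100 ≈ 36.18%


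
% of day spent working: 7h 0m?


Time: 420 minutes
Day: 1440 minutes
Percentage = (420/1440) × 100 ≈ 29.2%

29.2%


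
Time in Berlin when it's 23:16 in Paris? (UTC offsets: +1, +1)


Time difference = UTC+1 - UTC+1 = +0 hours
New hour = (23 + 0) mod 24
= 23 mod 24 = 23
Minutes unchanged → 23:16

23:16


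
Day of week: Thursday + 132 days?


Wednesday

Start: Thursday (index 3)
(3 + 132) mod 7
= 135 mod 7
= 2
Index 2 → Wednesday


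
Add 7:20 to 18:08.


Start: 1088 minutes from midnight
Add: 440 minutes
Total: 1528 minutes
Hours: 1528 ÷ 60 = 25 remainder 28
25 ≥ 24 → 25 - 24 = 1 (next day)

01:28 (next day)


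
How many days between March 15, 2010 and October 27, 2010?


From March 15, 2010 to October 27, 2010
Rest of March 2010: 31 - 15 = 16
Full months: April 30, May 31, June 30, July 31, August 31, September 30
Days into October 2010: 27
Total = 16 + 30 + 31 + 30 + 31 + 31 + 30 + 27 = 226 days

226 days


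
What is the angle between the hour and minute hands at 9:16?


178.0°

Hour hand = 9×30 + 16×0.5 = 278.0°
Minute hand = 16×6 = 96°
Difference = |278.0 - 96| = 182.0°
Since > 180°: 360 - 182.0 = 178.0°
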